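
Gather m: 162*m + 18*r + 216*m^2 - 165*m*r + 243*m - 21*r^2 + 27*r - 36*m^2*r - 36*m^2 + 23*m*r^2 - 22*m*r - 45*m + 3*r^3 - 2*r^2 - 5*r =m^2*(180 - 36*r) + m*(23*r^2 - 187*r + 360) + 3*r^3 - 23*r^2 + 40*r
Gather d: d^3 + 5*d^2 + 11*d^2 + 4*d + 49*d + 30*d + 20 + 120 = d^3 + 16*d^2 + 83*d + 140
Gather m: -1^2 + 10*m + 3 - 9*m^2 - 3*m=-9*m^2 + 7*m + 2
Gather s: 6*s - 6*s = 0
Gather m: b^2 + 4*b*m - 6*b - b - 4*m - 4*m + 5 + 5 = b^2 - 7*b + m*(4*b - 8) + 10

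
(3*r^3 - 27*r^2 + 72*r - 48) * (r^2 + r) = 3*r^5 - 24*r^4 + 45*r^3 + 24*r^2 - 48*r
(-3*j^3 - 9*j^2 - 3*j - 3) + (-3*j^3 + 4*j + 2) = -6*j^3 - 9*j^2 + j - 1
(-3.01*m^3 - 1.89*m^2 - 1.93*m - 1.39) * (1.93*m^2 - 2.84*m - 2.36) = -5.8093*m^5 + 4.9007*m^4 + 8.7463*m^3 + 7.2589*m^2 + 8.5024*m + 3.2804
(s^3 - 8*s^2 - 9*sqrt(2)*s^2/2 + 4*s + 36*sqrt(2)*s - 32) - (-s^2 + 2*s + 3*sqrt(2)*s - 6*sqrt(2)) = s^3 - 7*s^2 - 9*sqrt(2)*s^2/2 + 2*s + 33*sqrt(2)*s - 32 + 6*sqrt(2)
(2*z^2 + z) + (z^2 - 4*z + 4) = 3*z^2 - 3*z + 4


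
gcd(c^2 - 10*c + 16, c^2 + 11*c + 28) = 1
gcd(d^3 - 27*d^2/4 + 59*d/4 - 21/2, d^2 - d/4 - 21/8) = d - 7/4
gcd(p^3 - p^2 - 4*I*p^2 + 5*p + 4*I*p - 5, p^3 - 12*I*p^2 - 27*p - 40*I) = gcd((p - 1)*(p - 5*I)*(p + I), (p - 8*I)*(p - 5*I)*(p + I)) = p^2 - 4*I*p + 5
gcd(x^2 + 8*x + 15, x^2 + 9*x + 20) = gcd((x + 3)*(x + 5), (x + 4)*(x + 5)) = x + 5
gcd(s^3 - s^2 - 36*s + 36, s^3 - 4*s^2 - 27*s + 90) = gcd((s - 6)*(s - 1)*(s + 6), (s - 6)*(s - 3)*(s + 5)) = s - 6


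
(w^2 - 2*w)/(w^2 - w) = (w - 2)/(w - 1)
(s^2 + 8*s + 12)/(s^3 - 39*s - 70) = (s + 6)/(s^2 - 2*s - 35)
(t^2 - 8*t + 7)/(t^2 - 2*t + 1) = (t - 7)/(t - 1)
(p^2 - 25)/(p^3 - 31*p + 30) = (p + 5)/(p^2 + 5*p - 6)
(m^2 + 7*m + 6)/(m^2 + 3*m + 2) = (m + 6)/(m + 2)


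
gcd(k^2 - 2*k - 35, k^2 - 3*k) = 1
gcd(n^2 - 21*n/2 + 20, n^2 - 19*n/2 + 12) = n - 8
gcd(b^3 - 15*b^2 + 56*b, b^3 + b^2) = b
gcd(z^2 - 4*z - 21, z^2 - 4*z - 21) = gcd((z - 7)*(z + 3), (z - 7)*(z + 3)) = z^2 - 4*z - 21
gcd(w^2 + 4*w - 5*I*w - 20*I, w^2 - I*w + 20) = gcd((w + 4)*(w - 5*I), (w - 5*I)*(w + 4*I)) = w - 5*I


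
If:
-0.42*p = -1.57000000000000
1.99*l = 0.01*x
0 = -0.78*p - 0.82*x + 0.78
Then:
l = -0.01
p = 3.74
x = -2.60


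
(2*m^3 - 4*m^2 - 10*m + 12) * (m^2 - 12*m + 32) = 2*m^5 - 28*m^4 + 102*m^3 + 4*m^2 - 464*m + 384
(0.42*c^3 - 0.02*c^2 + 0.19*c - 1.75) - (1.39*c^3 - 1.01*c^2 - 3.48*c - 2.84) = -0.97*c^3 + 0.99*c^2 + 3.67*c + 1.09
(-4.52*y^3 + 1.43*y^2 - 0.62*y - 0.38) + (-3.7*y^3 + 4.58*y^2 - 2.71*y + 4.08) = -8.22*y^3 + 6.01*y^2 - 3.33*y + 3.7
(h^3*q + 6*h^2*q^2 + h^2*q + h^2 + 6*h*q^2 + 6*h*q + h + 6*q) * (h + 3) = h^4*q + 6*h^3*q^2 + 4*h^3*q + h^3 + 24*h^2*q^2 + 9*h^2*q + 4*h^2 + 18*h*q^2 + 24*h*q + 3*h + 18*q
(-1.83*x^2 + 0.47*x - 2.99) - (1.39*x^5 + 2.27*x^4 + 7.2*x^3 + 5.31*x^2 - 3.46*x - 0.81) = -1.39*x^5 - 2.27*x^4 - 7.2*x^3 - 7.14*x^2 + 3.93*x - 2.18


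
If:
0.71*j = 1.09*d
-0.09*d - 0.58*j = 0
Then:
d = 0.00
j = 0.00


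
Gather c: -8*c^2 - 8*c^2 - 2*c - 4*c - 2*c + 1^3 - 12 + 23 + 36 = -16*c^2 - 8*c + 48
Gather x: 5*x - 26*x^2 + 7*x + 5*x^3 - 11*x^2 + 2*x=5*x^3 - 37*x^2 + 14*x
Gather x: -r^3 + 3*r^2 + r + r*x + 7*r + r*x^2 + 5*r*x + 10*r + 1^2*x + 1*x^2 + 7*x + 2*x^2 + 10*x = -r^3 + 3*r^2 + 18*r + x^2*(r + 3) + x*(6*r + 18)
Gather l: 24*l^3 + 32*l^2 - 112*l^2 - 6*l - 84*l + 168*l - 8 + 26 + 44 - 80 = 24*l^3 - 80*l^2 + 78*l - 18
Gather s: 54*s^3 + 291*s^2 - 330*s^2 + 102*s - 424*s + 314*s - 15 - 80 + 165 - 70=54*s^3 - 39*s^2 - 8*s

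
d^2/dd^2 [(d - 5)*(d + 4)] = 2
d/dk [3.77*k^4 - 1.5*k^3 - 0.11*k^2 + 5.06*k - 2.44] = 15.08*k^3 - 4.5*k^2 - 0.22*k + 5.06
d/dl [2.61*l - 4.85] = 2.61000000000000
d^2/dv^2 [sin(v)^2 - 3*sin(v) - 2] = 3*sin(v) + 2*cos(2*v)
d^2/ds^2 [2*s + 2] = 0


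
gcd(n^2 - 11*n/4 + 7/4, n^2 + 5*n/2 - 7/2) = n - 1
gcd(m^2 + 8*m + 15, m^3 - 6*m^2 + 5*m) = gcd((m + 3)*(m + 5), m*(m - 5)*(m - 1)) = 1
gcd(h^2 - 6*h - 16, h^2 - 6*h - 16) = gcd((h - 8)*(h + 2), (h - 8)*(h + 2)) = h^2 - 6*h - 16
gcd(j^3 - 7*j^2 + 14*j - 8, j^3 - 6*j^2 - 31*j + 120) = 1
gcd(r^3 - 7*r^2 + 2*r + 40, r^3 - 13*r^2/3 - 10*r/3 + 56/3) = r^2 - 2*r - 8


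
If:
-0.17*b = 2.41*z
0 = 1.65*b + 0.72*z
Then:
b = 0.00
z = 0.00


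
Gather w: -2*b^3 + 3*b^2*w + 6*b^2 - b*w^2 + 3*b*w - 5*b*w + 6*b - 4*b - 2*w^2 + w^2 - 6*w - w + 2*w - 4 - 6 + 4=-2*b^3 + 6*b^2 + 2*b + w^2*(-b - 1) + w*(3*b^2 - 2*b - 5) - 6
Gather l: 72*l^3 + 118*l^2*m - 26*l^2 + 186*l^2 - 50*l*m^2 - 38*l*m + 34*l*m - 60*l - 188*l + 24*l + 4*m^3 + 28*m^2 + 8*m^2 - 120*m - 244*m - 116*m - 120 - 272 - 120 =72*l^3 + l^2*(118*m + 160) + l*(-50*m^2 - 4*m - 224) + 4*m^3 + 36*m^2 - 480*m - 512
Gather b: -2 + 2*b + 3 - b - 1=b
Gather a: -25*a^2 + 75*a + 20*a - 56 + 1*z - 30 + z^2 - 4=-25*a^2 + 95*a + z^2 + z - 90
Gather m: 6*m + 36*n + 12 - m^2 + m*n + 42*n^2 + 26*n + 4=-m^2 + m*(n + 6) + 42*n^2 + 62*n + 16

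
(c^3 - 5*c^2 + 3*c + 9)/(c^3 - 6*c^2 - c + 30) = (c^2 - 2*c - 3)/(c^2 - 3*c - 10)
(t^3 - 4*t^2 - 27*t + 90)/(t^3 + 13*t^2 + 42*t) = (t^3 - 4*t^2 - 27*t + 90)/(t*(t^2 + 13*t + 42))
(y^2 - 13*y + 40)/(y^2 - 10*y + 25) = (y - 8)/(y - 5)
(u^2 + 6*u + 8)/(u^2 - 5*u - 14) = (u + 4)/(u - 7)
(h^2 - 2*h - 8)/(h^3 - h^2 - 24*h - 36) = (h - 4)/(h^2 - 3*h - 18)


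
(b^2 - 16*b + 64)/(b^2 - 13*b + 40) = (b - 8)/(b - 5)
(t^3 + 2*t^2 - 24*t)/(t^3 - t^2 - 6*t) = (-t^2 - 2*t + 24)/(-t^2 + t + 6)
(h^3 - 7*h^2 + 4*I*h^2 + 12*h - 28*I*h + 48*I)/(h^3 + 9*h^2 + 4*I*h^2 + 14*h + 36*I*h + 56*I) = (h^2 - 7*h + 12)/(h^2 + 9*h + 14)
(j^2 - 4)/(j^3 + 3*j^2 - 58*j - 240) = (j^2 - 4)/(j^3 + 3*j^2 - 58*j - 240)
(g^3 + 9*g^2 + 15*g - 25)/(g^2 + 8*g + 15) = (g^2 + 4*g - 5)/(g + 3)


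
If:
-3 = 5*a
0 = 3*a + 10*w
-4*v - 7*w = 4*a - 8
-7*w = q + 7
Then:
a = -3/5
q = -413/50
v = 457/200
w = 9/50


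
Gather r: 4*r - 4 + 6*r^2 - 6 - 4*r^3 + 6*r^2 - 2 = -4*r^3 + 12*r^2 + 4*r - 12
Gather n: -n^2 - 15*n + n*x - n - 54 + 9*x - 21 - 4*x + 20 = -n^2 + n*(x - 16) + 5*x - 55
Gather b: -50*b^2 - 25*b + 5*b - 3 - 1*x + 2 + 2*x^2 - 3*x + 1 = -50*b^2 - 20*b + 2*x^2 - 4*x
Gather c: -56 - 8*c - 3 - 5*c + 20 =-13*c - 39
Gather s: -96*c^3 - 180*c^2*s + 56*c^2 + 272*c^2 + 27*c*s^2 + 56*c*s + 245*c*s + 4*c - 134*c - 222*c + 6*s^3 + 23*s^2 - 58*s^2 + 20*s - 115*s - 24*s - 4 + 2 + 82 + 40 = -96*c^3 + 328*c^2 - 352*c + 6*s^3 + s^2*(27*c - 35) + s*(-180*c^2 + 301*c - 119) + 120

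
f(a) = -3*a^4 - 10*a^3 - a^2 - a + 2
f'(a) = -12*a^3 - 30*a^2 - 2*a - 1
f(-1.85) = 28.60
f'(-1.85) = -24.00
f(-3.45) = -20.82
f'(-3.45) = 141.59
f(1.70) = -76.78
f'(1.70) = -150.06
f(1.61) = -64.09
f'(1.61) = -132.06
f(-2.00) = 32.00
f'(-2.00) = -21.00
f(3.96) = -1376.37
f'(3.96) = -1224.56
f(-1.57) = 21.58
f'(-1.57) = -25.37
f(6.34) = -7440.00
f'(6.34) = -4277.63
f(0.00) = 2.00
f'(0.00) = -1.00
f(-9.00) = -12463.00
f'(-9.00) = 6335.00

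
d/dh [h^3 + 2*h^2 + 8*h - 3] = 3*h^2 + 4*h + 8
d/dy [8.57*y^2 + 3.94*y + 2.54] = 17.14*y + 3.94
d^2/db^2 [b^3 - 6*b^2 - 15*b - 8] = 6*b - 12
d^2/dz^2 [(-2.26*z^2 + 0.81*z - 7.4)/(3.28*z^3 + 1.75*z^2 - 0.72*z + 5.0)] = (-48.627968*z^6 + 52.285824*z^5 - 959.472816*z^4 - 157.628158*z^3 - 71.87796*z^2 + 741.579*z + 14.65968)/(35.287552*z^9 + 56.4816*z^8 + 6.896856*z^7 + 141.938575*z^6 + 170.686056*z^5 - 22.1889*z^4 + 207.826752*z^3 + 139.026*z^2 - 54.0*z + 125.0)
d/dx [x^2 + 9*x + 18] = 2*x + 9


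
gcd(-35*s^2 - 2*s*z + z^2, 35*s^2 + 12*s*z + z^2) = 5*s + z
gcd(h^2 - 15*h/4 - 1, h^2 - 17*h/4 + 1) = h - 4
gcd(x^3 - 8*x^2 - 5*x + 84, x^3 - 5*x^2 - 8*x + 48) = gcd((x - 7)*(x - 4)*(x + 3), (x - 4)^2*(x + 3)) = x^2 - x - 12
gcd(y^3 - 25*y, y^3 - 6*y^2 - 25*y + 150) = y^2 - 25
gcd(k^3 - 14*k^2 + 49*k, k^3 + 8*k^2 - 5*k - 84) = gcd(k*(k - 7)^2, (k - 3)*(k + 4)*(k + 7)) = 1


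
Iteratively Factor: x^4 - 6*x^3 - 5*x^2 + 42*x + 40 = (x - 4)*(x^3 - 2*x^2 - 13*x - 10) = (x - 4)*(x + 2)*(x^2 - 4*x - 5) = (x - 4)*(x + 1)*(x + 2)*(x - 5)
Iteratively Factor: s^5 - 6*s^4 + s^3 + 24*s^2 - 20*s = (s + 2)*(s^4 - 8*s^3 + 17*s^2 - 10*s) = (s - 2)*(s + 2)*(s^3 - 6*s^2 + 5*s) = (s - 5)*(s - 2)*(s + 2)*(s^2 - s) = (s - 5)*(s - 2)*(s - 1)*(s + 2)*(s)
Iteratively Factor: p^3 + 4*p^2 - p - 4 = (p + 1)*(p^2 + 3*p - 4) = (p - 1)*(p + 1)*(p + 4)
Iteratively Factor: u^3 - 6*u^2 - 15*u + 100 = (u + 4)*(u^2 - 10*u + 25) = (u - 5)*(u + 4)*(u - 5)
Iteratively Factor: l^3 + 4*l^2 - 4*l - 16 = (l - 2)*(l^2 + 6*l + 8) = (l - 2)*(l + 2)*(l + 4)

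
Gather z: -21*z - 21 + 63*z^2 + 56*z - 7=63*z^2 + 35*z - 28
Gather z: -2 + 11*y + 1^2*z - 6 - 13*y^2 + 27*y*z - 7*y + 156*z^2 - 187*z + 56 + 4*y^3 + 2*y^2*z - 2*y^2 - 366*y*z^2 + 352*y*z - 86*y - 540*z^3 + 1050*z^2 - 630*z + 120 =4*y^3 - 15*y^2 - 82*y - 540*z^3 + z^2*(1206 - 366*y) + z*(2*y^2 + 379*y - 816) + 168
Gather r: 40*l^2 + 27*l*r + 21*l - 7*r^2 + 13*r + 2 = 40*l^2 + 21*l - 7*r^2 + r*(27*l + 13) + 2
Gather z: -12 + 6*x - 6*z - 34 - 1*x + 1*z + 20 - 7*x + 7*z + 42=-2*x + 2*z + 16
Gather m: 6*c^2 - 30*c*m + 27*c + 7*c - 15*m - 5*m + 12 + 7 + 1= 6*c^2 + 34*c + m*(-30*c - 20) + 20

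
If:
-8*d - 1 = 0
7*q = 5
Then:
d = -1/8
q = 5/7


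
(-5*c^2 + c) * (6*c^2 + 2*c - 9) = -30*c^4 - 4*c^3 + 47*c^2 - 9*c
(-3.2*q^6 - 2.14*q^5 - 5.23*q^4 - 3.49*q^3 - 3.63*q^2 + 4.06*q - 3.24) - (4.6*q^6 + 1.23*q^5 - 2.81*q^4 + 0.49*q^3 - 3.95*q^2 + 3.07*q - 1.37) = -7.8*q^6 - 3.37*q^5 - 2.42*q^4 - 3.98*q^3 + 0.32*q^2 + 0.99*q - 1.87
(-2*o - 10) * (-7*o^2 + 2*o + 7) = 14*o^3 + 66*o^2 - 34*o - 70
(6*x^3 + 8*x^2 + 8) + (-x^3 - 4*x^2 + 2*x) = 5*x^3 + 4*x^2 + 2*x + 8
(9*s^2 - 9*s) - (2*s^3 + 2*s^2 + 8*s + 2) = -2*s^3 + 7*s^2 - 17*s - 2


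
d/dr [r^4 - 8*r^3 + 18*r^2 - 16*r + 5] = 4*r^3 - 24*r^2 + 36*r - 16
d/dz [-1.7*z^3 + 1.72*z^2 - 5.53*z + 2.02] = -5.1*z^2 + 3.44*z - 5.53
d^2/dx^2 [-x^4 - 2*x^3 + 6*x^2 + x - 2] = -12*x^2 - 12*x + 12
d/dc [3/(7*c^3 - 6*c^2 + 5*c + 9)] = 3*(-21*c^2 + 12*c - 5)/(7*c^3 - 6*c^2 + 5*c + 9)^2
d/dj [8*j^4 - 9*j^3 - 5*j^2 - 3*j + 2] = 32*j^3 - 27*j^2 - 10*j - 3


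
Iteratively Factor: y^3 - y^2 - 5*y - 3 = (y + 1)*(y^2 - 2*y - 3) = (y + 1)^2*(y - 3)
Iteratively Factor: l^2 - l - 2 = (l - 2)*(l + 1)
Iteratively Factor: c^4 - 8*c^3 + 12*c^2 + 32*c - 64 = (c + 2)*(c^3 - 10*c^2 + 32*c - 32) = (c - 4)*(c + 2)*(c^2 - 6*c + 8) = (c - 4)^2*(c + 2)*(c - 2)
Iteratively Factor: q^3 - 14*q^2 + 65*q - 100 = (q - 5)*(q^2 - 9*q + 20) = (q - 5)^2*(q - 4)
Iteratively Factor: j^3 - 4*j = (j)*(j^2 - 4) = j*(j + 2)*(j - 2)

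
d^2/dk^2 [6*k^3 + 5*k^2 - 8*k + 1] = 36*k + 10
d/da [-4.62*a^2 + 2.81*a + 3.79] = 2.81 - 9.24*a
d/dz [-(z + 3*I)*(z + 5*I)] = -2*z - 8*I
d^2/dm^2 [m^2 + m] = 2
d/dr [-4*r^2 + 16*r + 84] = 16 - 8*r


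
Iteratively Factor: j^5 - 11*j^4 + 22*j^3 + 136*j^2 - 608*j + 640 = (j - 4)*(j^4 - 7*j^3 - 6*j^2 + 112*j - 160) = (j - 5)*(j - 4)*(j^3 - 2*j^2 - 16*j + 32) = (j - 5)*(j - 4)^2*(j^2 + 2*j - 8) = (j - 5)*(j - 4)^2*(j - 2)*(j + 4)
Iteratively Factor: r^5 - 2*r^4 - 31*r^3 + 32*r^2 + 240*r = (r + 3)*(r^4 - 5*r^3 - 16*r^2 + 80*r) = (r + 3)*(r + 4)*(r^3 - 9*r^2 + 20*r) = r*(r + 3)*(r + 4)*(r^2 - 9*r + 20) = r*(r - 4)*(r + 3)*(r + 4)*(r - 5)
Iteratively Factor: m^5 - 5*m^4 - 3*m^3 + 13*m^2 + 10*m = (m)*(m^4 - 5*m^3 - 3*m^2 + 13*m + 10) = m*(m - 5)*(m^3 - 3*m - 2) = m*(m - 5)*(m + 1)*(m^2 - m - 2) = m*(m - 5)*(m - 2)*(m + 1)*(m + 1)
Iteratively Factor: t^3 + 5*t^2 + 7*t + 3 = (t + 1)*(t^2 + 4*t + 3) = (t + 1)*(t + 3)*(t + 1)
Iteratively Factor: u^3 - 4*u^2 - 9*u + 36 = (u - 4)*(u^2 - 9) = (u - 4)*(u - 3)*(u + 3)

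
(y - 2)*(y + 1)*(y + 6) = y^3 + 5*y^2 - 8*y - 12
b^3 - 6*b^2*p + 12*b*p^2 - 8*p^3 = (b - 2*p)^3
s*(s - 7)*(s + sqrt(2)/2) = s^3 - 7*s^2 + sqrt(2)*s^2/2 - 7*sqrt(2)*s/2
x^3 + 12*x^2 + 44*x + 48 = (x + 2)*(x + 4)*(x + 6)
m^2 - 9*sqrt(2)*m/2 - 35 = (m - 7*sqrt(2))*(m + 5*sqrt(2)/2)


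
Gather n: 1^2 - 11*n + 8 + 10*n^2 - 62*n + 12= 10*n^2 - 73*n + 21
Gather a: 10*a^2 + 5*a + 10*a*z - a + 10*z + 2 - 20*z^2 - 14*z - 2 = 10*a^2 + a*(10*z + 4) - 20*z^2 - 4*z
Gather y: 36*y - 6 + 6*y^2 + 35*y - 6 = 6*y^2 + 71*y - 12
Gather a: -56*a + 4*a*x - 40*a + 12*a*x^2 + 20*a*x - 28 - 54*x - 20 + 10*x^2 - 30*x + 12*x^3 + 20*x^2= a*(12*x^2 + 24*x - 96) + 12*x^3 + 30*x^2 - 84*x - 48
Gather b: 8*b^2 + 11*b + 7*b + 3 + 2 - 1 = 8*b^2 + 18*b + 4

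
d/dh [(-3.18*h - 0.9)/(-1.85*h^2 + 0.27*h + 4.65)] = (5.883*h^2 - 0.8586*h - (3.18*h + 0.9)*(3.7*h - 0.27) - 14.787)/(-1.85*h^2 + 0.27*h + 4.65)^2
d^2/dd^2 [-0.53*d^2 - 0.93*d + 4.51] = -1.06000000000000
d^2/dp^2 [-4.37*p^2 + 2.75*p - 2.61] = -8.74000000000000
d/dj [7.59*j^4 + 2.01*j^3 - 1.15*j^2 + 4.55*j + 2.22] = 30.36*j^3 + 6.03*j^2 - 2.3*j + 4.55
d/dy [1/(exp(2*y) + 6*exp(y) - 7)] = 2*(-exp(y) - 3)*exp(y)/(exp(2*y) + 6*exp(y) - 7)^2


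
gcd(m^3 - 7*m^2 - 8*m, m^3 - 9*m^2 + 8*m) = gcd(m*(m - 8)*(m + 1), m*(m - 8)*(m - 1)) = m^2 - 8*m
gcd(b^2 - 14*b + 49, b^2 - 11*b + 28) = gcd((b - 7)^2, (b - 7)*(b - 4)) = b - 7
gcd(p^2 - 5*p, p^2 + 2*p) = p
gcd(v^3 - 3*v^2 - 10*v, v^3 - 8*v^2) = v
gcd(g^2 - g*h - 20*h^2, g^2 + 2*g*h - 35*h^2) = g - 5*h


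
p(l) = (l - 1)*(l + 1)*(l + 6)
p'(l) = (l - 1)*(l + 1) + (l - 1)*(l + 6) + (l + 1)*(l + 6)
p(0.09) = -6.04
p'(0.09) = 0.10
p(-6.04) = -1.42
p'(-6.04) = 35.96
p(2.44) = 41.81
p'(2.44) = 46.14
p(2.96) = 69.54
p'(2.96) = 60.80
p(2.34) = 37.33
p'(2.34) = 43.51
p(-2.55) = 18.98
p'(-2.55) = -12.09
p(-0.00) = -6.00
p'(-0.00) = -1.00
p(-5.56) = 13.16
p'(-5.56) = 25.02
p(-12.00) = -858.00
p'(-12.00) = 287.00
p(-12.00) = -858.00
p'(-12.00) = 287.00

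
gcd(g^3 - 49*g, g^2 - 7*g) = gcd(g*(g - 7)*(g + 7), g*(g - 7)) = g^2 - 7*g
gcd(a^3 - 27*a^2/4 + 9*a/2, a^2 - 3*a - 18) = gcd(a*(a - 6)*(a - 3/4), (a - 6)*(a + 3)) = a - 6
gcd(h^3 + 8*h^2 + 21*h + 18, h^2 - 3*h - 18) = h + 3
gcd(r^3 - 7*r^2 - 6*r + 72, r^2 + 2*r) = 1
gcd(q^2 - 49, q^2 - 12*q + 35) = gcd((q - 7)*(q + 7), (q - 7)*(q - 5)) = q - 7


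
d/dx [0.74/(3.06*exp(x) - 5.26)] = -2.2644*exp(x)/(3.06*exp(x) - 5.26)^2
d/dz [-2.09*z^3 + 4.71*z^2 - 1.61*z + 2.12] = -6.27*z^2 + 9.42*z - 1.61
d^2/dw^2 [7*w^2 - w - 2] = 14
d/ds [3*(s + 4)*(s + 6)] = 6*s + 30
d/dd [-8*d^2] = -16*d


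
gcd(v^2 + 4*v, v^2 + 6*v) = v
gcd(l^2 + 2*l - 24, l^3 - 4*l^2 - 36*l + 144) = l^2 + 2*l - 24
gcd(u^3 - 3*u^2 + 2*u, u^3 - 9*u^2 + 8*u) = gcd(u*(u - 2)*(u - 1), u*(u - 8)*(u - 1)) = u^2 - u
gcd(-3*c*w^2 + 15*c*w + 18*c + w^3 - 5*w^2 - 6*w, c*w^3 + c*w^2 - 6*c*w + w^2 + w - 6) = 1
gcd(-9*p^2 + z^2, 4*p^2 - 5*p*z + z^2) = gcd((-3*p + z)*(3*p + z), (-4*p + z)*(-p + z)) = 1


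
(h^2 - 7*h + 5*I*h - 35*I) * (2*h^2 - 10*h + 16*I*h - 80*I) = 2*h^4 - 24*h^3 + 26*I*h^3 - 10*h^2 - 312*I*h^2 + 960*h + 910*I*h - 2800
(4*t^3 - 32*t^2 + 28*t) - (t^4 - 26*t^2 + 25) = -t^4 + 4*t^3 - 6*t^2 + 28*t - 25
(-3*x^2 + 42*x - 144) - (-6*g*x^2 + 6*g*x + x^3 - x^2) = 6*g*x^2 - 6*g*x - x^3 - 2*x^2 + 42*x - 144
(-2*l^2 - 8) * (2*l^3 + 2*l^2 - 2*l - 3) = -4*l^5 - 4*l^4 - 12*l^3 - 10*l^2 + 16*l + 24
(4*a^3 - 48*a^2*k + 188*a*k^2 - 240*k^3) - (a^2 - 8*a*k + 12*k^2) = 4*a^3 - 48*a^2*k - a^2 + 188*a*k^2 + 8*a*k - 240*k^3 - 12*k^2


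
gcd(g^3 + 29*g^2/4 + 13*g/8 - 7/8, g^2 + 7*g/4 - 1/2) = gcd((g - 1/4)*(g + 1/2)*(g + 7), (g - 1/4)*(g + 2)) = g - 1/4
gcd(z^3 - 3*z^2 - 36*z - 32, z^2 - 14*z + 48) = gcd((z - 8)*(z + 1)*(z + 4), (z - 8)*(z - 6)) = z - 8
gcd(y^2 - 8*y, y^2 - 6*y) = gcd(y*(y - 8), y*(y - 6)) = y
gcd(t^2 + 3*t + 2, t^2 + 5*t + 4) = t + 1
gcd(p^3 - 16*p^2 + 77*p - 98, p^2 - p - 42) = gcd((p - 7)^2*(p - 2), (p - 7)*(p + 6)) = p - 7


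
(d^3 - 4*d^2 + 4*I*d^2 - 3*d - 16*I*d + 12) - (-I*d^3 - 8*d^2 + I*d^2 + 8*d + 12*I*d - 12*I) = d^3 + I*d^3 + 4*d^2 + 3*I*d^2 - 11*d - 28*I*d + 12 + 12*I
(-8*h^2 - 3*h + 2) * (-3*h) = 24*h^3 + 9*h^2 - 6*h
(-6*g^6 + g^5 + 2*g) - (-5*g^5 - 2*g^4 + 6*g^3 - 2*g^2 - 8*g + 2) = -6*g^6 + 6*g^5 + 2*g^4 - 6*g^3 + 2*g^2 + 10*g - 2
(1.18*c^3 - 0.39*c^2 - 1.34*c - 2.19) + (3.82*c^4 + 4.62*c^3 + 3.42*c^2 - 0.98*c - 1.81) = 3.82*c^4 + 5.8*c^3 + 3.03*c^2 - 2.32*c - 4.0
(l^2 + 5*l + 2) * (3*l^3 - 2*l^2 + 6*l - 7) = 3*l^5 + 13*l^4 + 2*l^3 + 19*l^2 - 23*l - 14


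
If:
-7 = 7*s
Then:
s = -1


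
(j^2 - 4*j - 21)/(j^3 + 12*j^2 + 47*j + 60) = (j - 7)/(j^2 + 9*j + 20)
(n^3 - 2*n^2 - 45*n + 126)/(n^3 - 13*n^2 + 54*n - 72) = (n + 7)/(n - 4)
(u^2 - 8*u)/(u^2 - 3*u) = (u - 8)/(u - 3)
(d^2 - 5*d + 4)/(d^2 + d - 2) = (d - 4)/(d + 2)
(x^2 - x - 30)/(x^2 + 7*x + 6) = (x^2 - x - 30)/(x^2 + 7*x + 6)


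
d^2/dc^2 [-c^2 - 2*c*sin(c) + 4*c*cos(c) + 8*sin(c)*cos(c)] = 2*c*sin(c) - 4*c*cos(c) - 8*sin(c) - 16*sin(2*c) - 4*cos(c) - 2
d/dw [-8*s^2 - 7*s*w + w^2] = -7*s + 2*w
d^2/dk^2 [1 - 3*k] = 0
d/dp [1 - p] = -1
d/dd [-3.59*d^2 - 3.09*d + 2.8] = -7.18*d - 3.09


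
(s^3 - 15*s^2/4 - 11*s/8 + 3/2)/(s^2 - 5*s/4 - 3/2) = (s^2 - 9*s/2 + 2)/(s - 2)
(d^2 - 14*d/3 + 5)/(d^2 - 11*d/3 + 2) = (3*d - 5)/(3*d - 2)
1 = 1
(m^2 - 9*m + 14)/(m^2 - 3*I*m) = (m^2 - 9*m + 14)/(m*(m - 3*I))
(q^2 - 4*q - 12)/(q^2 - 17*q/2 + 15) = 2*(q + 2)/(2*q - 5)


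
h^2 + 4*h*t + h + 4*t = (h + 1)*(h + 4*t)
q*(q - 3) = q^2 - 3*q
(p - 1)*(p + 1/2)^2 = p^3 - 3*p/4 - 1/4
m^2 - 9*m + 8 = (m - 8)*(m - 1)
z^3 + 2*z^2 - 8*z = z*(z - 2)*(z + 4)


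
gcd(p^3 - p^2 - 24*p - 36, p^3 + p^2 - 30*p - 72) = p^2 - 3*p - 18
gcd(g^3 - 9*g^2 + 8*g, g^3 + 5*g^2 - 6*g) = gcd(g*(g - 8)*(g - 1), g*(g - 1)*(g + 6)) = g^2 - g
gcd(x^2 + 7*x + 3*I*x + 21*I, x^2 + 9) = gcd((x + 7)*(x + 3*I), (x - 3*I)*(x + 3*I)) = x + 3*I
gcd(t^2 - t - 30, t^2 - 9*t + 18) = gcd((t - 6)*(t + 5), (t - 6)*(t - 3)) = t - 6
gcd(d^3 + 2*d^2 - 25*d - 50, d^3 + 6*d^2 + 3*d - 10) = d^2 + 7*d + 10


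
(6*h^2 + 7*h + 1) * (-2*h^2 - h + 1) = -12*h^4 - 20*h^3 - 3*h^2 + 6*h + 1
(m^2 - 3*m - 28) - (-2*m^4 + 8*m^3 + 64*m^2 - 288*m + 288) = 2*m^4 - 8*m^3 - 63*m^2 + 285*m - 316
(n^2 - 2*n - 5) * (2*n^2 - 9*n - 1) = 2*n^4 - 13*n^3 + 7*n^2 + 47*n + 5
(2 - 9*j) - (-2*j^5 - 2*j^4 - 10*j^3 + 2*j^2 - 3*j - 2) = 2*j^5 + 2*j^4 + 10*j^3 - 2*j^2 - 6*j + 4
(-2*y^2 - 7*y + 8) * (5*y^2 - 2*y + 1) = -10*y^4 - 31*y^3 + 52*y^2 - 23*y + 8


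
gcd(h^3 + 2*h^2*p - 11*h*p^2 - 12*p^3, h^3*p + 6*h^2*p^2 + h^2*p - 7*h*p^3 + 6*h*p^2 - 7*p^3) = 1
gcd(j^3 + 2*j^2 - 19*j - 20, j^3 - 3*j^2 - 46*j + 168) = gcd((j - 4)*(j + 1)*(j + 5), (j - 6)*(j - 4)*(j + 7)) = j - 4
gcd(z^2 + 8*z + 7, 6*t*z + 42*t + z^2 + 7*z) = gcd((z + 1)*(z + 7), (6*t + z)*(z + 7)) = z + 7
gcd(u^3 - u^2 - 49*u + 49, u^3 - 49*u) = u^2 - 49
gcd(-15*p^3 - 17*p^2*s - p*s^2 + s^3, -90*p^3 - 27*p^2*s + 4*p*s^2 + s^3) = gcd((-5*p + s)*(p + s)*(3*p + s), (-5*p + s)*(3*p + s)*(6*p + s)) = 15*p^2 + 2*p*s - s^2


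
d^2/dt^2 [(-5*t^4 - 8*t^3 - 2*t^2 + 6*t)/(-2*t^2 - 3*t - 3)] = 2*(20*t^6 + 90*t^5 + 225*t^4 + 348*t^3 + 450*t^2 + 324*t + 72)/(8*t^6 + 36*t^5 + 90*t^4 + 135*t^3 + 135*t^2 + 81*t + 27)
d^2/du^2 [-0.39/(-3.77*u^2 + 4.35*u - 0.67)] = (-11.086062*u^2 + 12.79161*u + 0.39*(7.54*u - 4.35)*(15.08*u - 8.7) - 1.970202)/(3.77*u^2 - 4.35*u + 0.67)^3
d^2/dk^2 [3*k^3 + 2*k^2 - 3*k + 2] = 18*k + 4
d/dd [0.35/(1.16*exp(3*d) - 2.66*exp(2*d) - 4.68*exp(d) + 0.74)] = (-1.218*exp(2*d) + 1.862*exp(d) + 1.638)*exp(d)/(1.16*exp(3*d) - 2.66*exp(2*d) - 4.68*exp(d) + 0.74)^2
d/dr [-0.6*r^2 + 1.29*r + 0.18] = 1.29 - 1.2*r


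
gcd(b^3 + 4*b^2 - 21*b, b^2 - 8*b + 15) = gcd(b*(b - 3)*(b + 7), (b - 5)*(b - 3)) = b - 3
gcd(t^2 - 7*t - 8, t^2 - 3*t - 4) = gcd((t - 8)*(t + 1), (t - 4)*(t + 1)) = t + 1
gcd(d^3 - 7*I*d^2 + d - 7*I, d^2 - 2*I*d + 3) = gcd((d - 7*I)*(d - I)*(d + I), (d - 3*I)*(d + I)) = d + I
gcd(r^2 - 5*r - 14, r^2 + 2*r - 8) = 1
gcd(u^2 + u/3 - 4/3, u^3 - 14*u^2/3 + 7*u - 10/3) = u - 1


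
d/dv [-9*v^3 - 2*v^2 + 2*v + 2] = -27*v^2 - 4*v + 2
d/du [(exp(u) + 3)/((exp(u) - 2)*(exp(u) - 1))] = (-exp(2*u) - 6*exp(u) + 11)*exp(u)/(exp(4*u) - 6*exp(3*u) + 13*exp(2*u) - 12*exp(u) + 4)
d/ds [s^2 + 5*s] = 2*s + 5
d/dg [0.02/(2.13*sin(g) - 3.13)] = -0.0426*cos(g)/(2.13*sin(g) - 3.13)^2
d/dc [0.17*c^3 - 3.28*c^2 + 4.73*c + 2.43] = 0.51*c^2 - 6.56*c + 4.73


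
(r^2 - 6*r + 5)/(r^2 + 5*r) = (r^2 - 6*r + 5)/(r*(r + 5))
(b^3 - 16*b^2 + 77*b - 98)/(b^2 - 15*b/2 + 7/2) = 2*(b^2 - 9*b + 14)/(2*b - 1)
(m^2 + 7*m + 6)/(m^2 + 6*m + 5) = (m + 6)/(m + 5)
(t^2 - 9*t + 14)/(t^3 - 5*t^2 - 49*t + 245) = (t - 2)/(t^2 + 2*t - 35)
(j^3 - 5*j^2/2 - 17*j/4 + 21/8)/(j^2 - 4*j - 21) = (-8*j^3 + 20*j^2 + 34*j - 21)/(8*(-j^2 + 4*j + 21))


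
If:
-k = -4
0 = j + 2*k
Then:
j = -8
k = 4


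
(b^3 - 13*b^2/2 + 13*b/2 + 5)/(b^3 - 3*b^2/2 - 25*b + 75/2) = (2*b^2 - 3*b - 2)/(2*b^2 + 7*b - 15)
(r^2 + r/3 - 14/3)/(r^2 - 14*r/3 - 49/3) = (r - 2)/(r - 7)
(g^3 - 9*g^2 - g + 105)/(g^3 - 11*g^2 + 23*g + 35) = (g + 3)/(g + 1)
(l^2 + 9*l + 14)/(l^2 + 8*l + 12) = (l + 7)/(l + 6)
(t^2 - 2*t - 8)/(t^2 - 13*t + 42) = (t^2 - 2*t - 8)/(t^2 - 13*t + 42)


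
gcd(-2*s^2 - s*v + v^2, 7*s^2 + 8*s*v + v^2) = s + v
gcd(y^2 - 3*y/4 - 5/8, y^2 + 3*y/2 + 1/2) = y + 1/2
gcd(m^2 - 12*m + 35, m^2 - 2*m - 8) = 1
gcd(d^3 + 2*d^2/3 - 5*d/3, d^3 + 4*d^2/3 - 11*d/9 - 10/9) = d^2 + 2*d/3 - 5/3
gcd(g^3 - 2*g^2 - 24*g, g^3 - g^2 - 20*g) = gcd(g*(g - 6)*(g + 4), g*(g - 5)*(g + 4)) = g^2 + 4*g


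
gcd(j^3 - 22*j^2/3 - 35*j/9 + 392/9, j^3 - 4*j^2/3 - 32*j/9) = j - 8/3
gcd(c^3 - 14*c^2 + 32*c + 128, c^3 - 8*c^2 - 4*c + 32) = c^2 - 6*c - 16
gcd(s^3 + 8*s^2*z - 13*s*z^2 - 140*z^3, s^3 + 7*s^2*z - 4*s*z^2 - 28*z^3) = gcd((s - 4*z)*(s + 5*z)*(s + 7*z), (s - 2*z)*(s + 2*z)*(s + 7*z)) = s + 7*z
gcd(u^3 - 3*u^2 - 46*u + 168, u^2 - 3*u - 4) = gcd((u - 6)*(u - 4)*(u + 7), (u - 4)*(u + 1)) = u - 4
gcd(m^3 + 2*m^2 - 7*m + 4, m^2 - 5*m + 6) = 1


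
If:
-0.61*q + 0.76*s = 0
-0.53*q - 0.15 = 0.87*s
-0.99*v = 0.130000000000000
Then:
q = -0.12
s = -0.10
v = -0.13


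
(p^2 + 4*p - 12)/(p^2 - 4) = (p + 6)/(p + 2)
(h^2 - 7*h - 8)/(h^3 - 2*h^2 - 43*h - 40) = 1/(h + 5)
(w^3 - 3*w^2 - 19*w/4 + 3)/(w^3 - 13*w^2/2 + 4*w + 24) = (w - 1/2)/(w - 4)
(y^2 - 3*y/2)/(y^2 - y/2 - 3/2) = y/(y + 1)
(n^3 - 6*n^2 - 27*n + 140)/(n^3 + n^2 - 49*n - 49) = (n^2 + n - 20)/(n^2 + 8*n + 7)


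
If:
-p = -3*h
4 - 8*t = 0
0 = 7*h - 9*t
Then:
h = 9/14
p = 27/14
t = 1/2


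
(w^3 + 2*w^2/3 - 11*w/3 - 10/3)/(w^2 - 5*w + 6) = (3*w^2 + 8*w + 5)/(3*(w - 3))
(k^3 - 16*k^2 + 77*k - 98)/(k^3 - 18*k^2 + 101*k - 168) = (k^2 - 9*k + 14)/(k^2 - 11*k + 24)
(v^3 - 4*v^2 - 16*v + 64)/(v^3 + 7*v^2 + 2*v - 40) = (v^2 - 8*v + 16)/(v^2 + 3*v - 10)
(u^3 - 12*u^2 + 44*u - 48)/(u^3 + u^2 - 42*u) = (u^2 - 6*u + 8)/(u*(u + 7))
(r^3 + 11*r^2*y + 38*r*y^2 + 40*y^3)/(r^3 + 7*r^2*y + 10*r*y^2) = (r + 4*y)/r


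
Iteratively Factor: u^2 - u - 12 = (u - 4)*(u + 3)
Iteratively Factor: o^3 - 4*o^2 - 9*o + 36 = (o - 4)*(o^2 - 9) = (o - 4)*(o + 3)*(o - 3)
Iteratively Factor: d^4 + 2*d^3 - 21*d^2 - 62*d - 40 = (d - 5)*(d^3 + 7*d^2 + 14*d + 8) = (d - 5)*(d + 4)*(d^2 + 3*d + 2) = (d - 5)*(d + 2)*(d + 4)*(d + 1)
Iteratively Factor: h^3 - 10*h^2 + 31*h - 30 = (h - 5)*(h^2 - 5*h + 6) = (h - 5)*(h - 2)*(h - 3)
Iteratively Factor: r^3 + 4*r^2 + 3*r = (r)*(r^2 + 4*r + 3) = r*(r + 3)*(r + 1)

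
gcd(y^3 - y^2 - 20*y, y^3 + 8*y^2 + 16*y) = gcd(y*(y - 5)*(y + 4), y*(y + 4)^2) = y^2 + 4*y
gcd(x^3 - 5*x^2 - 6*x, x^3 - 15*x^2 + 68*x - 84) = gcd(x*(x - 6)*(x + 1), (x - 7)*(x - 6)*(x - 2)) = x - 6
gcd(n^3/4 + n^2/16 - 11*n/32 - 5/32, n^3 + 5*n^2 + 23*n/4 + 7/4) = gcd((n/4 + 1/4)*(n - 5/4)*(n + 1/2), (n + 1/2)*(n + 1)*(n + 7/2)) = n^2 + 3*n/2 + 1/2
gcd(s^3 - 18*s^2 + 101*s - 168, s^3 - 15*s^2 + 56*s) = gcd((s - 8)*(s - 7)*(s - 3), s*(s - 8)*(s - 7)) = s^2 - 15*s + 56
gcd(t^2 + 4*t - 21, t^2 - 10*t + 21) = t - 3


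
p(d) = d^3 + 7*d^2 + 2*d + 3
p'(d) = 3*d^2 + 14*d + 2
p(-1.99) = 18.86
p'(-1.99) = -13.98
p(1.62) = 28.86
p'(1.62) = 32.55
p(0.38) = 4.83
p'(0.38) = 7.75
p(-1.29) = 9.92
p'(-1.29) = -11.07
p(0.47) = 5.59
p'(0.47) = 9.24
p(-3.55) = 39.38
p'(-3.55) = -9.89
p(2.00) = 43.00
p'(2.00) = 42.00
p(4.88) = 295.68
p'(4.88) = 141.76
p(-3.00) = 33.00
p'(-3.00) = -13.00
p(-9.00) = -177.00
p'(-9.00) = 119.00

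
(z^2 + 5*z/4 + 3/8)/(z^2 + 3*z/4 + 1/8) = (4*z + 3)/(4*z + 1)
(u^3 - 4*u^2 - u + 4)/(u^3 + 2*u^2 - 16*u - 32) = (u^2 - 1)/(u^2 + 6*u + 8)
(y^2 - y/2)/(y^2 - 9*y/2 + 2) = y/(y - 4)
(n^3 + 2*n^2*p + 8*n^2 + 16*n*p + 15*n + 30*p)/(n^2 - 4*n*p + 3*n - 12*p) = (-n^2 - 2*n*p - 5*n - 10*p)/(-n + 4*p)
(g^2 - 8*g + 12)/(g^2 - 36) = (g - 2)/(g + 6)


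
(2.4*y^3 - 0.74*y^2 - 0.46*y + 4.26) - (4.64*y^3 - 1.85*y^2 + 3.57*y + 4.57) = -2.24*y^3 + 1.11*y^2 - 4.03*y - 0.31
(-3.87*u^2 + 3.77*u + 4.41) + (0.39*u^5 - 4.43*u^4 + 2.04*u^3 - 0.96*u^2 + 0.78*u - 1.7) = 0.39*u^5 - 4.43*u^4 + 2.04*u^3 - 4.83*u^2 + 4.55*u + 2.71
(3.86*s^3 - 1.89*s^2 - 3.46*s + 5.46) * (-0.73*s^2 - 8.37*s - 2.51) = -2.8178*s^5 - 30.9285*s^4 + 8.6565*s^3 + 29.7183*s^2 - 37.0156*s - 13.7046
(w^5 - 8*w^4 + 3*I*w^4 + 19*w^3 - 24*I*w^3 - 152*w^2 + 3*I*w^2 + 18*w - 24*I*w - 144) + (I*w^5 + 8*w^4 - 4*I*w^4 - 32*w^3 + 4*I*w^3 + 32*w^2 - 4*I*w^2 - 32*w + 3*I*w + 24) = w^5 + I*w^5 - I*w^4 - 13*w^3 - 20*I*w^3 - 120*w^2 - I*w^2 - 14*w - 21*I*w - 120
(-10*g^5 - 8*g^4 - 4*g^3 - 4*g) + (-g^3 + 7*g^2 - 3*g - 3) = -10*g^5 - 8*g^4 - 5*g^3 + 7*g^2 - 7*g - 3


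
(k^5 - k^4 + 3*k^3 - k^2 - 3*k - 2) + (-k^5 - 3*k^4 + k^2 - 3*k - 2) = -4*k^4 + 3*k^3 - 6*k - 4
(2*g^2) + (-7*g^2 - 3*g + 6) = -5*g^2 - 3*g + 6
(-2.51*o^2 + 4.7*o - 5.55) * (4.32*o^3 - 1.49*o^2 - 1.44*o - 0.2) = -10.8432*o^5 + 24.0439*o^4 - 27.3646*o^3 + 2.0035*o^2 + 7.052*o + 1.11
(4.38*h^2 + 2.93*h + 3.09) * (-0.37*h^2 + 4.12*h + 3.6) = -1.6206*h^4 + 16.9615*h^3 + 26.6963*h^2 + 23.2788*h + 11.124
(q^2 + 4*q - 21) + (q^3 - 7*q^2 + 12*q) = q^3 - 6*q^2 + 16*q - 21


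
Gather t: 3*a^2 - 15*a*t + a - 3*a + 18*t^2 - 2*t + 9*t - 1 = 3*a^2 - 2*a + 18*t^2 + t*(7 - 15*a) - 1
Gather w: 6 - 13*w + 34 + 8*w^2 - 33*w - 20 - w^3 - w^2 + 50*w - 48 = -w^3 + 7*w^2 + 4*w - 28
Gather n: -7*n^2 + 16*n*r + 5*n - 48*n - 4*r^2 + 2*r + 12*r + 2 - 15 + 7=-7*n^2 + n*(16*r - 43) - 4*r^2 + 14*r - 6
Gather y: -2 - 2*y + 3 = 1 - 2*y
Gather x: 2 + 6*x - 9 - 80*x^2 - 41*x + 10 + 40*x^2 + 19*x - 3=-40*x^2 - 16*x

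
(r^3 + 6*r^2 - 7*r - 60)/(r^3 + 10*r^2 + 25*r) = (r^2 + r - 12)/(r*(r + 5))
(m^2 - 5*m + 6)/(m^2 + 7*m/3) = 3*(m^2 - 5*m + 6)/(m*(3*m + 7))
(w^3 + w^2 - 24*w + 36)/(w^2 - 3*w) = w + 4 - 12/w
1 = 1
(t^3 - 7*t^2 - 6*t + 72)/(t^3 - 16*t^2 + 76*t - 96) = (t^2 - t - 12)/(t^2 - 10*t + 16)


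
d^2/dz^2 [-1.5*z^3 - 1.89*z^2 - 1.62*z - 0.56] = -9.0*z - 3.78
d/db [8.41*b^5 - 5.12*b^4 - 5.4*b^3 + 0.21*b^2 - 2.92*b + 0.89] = 42.05*b^4 - 20.48*b^3 - 16.2*b^2 + 0.42*b - 2.92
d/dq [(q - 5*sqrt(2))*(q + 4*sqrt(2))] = 2*q - sqrt(2)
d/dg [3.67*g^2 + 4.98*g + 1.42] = 7.34*g + 4.98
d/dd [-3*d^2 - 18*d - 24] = -6*d - 18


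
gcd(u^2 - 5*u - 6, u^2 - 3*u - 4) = u + 1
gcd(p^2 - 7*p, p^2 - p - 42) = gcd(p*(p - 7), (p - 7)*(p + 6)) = p - 7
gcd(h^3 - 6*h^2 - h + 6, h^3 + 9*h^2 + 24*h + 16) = h + 1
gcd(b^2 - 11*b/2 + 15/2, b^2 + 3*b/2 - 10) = b - 5/2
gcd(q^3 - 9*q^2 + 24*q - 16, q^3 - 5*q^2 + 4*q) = q^2 - 5*q + 4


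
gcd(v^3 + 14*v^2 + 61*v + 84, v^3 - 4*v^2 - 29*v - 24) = v + 3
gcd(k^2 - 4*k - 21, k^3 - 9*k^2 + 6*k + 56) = k - 7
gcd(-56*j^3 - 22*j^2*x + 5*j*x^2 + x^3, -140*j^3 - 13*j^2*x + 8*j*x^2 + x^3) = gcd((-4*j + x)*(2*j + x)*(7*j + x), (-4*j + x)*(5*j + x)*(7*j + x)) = -28*j^2 + 3*j*x + x^2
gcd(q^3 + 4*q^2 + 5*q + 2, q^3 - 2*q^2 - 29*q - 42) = q + 2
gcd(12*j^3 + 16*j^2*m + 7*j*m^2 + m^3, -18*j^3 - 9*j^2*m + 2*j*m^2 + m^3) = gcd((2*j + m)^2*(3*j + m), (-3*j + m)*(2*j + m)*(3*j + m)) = 6*j^2 + 5*j*m + m^2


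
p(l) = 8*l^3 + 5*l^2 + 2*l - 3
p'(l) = 24*l^2 + 10*l + 2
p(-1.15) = -10.85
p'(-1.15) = 22.24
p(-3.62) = -324.22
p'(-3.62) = 280.31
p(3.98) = 588.52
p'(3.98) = 421.97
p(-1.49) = -21.34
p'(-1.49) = 40.38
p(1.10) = 15.90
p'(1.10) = 42.04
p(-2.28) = -76.39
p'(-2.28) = 103.96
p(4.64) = 913.11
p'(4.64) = 565.11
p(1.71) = 55.04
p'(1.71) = 89.28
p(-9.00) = -5448.00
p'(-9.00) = 1856.00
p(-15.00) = -25908.00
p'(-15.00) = 5252.00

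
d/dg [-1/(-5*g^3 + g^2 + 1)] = g*(2 - 15*g)/(-5*g^3 + g^2 + 1)^2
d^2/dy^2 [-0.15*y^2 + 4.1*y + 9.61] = -0.300000000000000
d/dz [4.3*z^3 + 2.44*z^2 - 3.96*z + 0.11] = 12.9*z^2 + 4.88*z - 3.96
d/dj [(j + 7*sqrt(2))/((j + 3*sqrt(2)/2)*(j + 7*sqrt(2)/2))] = 2*(-2*j^2 - 28*sqrt(2)*j - 119)/(4*j^4 + 40*sqrt(2)*j^3 + 284*j^2 + 420*sqrt(2)*j + 441)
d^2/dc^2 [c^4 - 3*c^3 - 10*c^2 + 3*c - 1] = 12*c^2 - 18*c - 20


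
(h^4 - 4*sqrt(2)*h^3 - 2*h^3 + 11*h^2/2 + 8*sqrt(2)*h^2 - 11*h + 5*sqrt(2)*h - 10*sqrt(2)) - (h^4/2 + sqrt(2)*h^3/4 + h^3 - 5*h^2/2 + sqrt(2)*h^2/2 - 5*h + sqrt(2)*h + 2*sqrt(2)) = h^4/2 - 17*sqrt(2)*h^3/4 - 3*h^3 + 8*h^2 + 15*sqrt(2)*h^2/2 - 6*h + 4*sqrt(2)*h - 12*sqrt(2)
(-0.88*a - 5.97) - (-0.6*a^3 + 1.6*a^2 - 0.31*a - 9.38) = 0.6*a^3 - 1.6*a^2 - 0.57*a + 3.41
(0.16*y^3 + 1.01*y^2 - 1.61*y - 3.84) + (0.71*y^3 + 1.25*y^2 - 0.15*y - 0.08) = 0.87*y^3 + 2.26*y^2 - 1.76*y - 3.92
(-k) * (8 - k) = k^2 - 8*k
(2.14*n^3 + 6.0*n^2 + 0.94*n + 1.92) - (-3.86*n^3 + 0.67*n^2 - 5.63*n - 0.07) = 6.0*n^3 + 5.33*n^2 + 6.57*n + 1.99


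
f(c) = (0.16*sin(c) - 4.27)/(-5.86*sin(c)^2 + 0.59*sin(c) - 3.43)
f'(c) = (11.72*sin(c)*cos(c) - 0.59*cos(c))*(0.16*sin(c) - 4.27)/(-5.86*sin(c)^2 + 0.59*sin(c) - 3.43)^2 + 0.16*cos(c)/(-5.86*sin(c)^2 + 0.59*sin(c) - 3.43)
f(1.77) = 0.48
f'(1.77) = 0.13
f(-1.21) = 0.49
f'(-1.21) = 0.21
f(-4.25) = 0.54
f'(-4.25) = 0.33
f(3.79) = 0.74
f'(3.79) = -0.74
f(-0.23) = 1.11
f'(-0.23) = 0.87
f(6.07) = 1.13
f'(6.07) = 0.85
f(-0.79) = 0.64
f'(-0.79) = 0.58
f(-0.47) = 0.89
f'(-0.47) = 0.92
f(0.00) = 1.24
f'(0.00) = 0.17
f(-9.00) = 0.93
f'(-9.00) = -0.95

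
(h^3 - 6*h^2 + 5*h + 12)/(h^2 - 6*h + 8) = (h^2 - 2*h - 3)/(h - 2)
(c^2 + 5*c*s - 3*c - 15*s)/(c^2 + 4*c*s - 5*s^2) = (3 - c)/(-c + s)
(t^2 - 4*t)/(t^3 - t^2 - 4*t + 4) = t*(t - 4)/(t^3 - t^2 - 4*t + 4)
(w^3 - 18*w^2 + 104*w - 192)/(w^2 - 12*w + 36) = (w^2 - 12*w + 32)/(w - 6)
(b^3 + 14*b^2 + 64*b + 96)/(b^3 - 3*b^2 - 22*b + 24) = (b^2 + 10*b + 24)/(b^2 - 7*b + 6)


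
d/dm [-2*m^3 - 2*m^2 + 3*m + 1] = -6*m^2 - 4*m + 3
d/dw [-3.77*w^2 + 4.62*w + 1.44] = 4.62 - 7.54*w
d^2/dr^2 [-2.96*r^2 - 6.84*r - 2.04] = -5.92000000000000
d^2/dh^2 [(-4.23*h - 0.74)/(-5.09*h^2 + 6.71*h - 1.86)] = ((49.2334 - 129.1842*h)*(5.09*h^2 - 6.71*h + 1.86) + (4.23*h + 0.74)*(10.18*h - 6.71)*(20.36*h - 13.42))/(5.09*h^2 - 6.71*h + 1.86)^3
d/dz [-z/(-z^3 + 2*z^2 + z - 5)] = (z^3 - 2*z^2 + z*(-3*z^2 + 4*z + 1) - z + 5)/(z^3 - 2*z^2 - z + 5)^2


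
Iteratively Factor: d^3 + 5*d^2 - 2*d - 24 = (d - 2)*(d^2 + 7*d + 12) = (d - 2)*(d + 4)*(d + 3)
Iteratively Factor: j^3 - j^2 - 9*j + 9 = (j - 3)*(j^2 + 2*j - 3) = (j - 3)*(j + 3)*(j - 1)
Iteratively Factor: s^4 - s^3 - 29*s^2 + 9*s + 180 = (s - 3)*(s^3 + 2*s^2 - 23*s - 60) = (s - 5)*(s - 3)*(s^2 + 7*s + 12) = (s - 5)*(s - 3)*(s + 3)*(s + 4)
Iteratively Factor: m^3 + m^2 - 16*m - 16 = (m + 4)*(m^2 - 3*m - 4) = (m + 1)*(m + 4)*(m - 4)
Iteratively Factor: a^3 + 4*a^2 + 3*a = (a + 3)*(a^2 + a) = (a + 1)*(a + 3)*(a)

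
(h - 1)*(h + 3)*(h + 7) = h^3 + 9*h^2 + 11*h - 21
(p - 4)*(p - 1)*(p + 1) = p^3 - 4*p^2 - p + 4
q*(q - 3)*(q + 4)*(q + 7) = q^4 + 8*q^3 - 5*q^2 - 84*q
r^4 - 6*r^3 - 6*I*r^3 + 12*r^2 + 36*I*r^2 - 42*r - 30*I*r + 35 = (r - 5)*(r - 7*I)*(-I*r + 1)*(I*r - I)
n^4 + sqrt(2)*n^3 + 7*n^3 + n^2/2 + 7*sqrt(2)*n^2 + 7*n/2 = n*(n + 7)*(n + sqrt(2)/2)^2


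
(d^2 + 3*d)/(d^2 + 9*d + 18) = d/(d + 6)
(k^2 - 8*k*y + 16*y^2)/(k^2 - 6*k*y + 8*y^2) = (-k + 4*y)/(-k + 2*y)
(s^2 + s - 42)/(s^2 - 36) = (s + 7)/(s + 6)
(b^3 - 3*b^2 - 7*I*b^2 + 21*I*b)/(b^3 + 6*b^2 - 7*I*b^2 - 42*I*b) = (b - 3)/(b + 6)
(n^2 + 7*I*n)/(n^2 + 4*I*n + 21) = n/(n - 3*I)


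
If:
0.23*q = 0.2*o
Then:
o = 1.15*q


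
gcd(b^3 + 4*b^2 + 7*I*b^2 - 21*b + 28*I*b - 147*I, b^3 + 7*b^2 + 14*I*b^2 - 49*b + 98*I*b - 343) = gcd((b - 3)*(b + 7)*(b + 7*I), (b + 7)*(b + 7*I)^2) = b^2 + b*(7 + 7*I) + 49*I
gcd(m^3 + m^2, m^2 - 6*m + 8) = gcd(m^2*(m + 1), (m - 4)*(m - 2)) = 1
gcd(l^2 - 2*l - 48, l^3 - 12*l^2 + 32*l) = l - 8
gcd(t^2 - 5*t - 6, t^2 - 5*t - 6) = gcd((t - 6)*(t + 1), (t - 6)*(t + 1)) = t^2 - 5*t - 6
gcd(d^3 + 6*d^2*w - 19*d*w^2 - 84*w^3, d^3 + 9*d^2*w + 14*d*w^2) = d + 7*w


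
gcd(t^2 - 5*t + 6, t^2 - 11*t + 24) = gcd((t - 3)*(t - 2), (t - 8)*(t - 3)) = t - 3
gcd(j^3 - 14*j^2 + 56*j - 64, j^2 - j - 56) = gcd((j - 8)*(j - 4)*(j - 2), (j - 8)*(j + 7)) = j - 8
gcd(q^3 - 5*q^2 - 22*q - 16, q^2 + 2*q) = q + 2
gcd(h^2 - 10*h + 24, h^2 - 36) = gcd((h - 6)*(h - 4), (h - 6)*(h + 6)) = h - 6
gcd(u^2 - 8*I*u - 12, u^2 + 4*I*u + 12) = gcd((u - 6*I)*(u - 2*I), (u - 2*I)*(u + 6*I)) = u - 2*I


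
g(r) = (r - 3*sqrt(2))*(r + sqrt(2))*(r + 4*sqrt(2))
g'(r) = (r - 3*sqrt(2))*(r + sqrt(2)) + (r - 3*sqrt(2))*(r + 4*sqrt(2)) + (r + sqrt(2))*(r + 4*sqrt(2)) = 3*r^2 + 4*sqrt(2)*r - 22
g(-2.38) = 20.96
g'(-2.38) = -18.47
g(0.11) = -36.33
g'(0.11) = -21.34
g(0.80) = -49.22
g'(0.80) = -15.55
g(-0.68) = -17.99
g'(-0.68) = -24.46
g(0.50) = -44.11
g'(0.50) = -18.42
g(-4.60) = 29.77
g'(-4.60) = 15.46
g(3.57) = -30.93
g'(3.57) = 36.43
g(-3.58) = 35.19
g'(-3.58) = -3.80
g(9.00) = 726.16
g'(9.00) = 271.91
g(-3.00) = 30.51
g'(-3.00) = -11.97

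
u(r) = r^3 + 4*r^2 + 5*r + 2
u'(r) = 3*r^2 + 8*r + 5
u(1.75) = 28.36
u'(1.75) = 28.19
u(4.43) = 189.59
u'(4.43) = 99.31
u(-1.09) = 0.01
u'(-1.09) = -0.16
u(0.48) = 5.43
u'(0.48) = 9.53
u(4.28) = 175.08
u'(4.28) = 94.20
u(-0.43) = 0.51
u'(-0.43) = 2.11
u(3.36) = 101.89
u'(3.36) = 65.75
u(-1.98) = 0.02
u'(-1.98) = 0.92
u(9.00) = 1100.00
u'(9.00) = 320.00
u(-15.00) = -2548.00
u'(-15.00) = 560.00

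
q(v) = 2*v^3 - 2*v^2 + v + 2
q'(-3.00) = 67.00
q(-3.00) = -73.00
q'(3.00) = 43.00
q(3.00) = 41.00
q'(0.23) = 0.40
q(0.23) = 2.15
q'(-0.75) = 7.38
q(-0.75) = -0.72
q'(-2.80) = 59.24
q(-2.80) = -60.38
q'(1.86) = 14.32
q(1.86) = 9.81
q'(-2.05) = 34.42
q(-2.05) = -25.69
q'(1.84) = 13.95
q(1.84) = 9.53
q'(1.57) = 9.51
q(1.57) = 6.38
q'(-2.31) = 42.26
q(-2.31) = -35.63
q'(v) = 6*v^2 - 4*v + 1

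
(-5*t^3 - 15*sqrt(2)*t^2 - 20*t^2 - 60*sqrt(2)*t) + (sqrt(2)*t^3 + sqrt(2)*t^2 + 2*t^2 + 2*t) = -5*t^3 + sqrt(2)*t^3 - 14*sqrt(2)*t^2 - 18*t^2 - 60*sqrt(2)*t + 2*t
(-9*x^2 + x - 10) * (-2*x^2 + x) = 18*x^4 - 11*x^3 + 21*x^2 - 10*x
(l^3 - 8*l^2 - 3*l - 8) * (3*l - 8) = 3*l^4 - 32*l^3 + 55*l^2 + 64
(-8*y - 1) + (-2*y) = -10*y - 1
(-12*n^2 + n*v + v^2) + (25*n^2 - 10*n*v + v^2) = 13*n^2 - 9*n*v + 2*v^2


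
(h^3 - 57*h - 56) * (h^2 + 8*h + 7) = h^5 + 8*h^4 - 50*h^3 - 512*h^2 - 847*h - 392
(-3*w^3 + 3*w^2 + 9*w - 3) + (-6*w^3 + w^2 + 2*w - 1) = -9*w^3 + 4*w^2 + 11*w - 4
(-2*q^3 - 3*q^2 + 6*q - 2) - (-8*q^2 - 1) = -2*q^3 + 5*q^2 + 6*q - 1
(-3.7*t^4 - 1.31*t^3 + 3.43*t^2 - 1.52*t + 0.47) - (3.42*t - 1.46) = -3.7*t^4 - 1.31*t^3 + 3.43*t^2 - 4.94*t + 1.93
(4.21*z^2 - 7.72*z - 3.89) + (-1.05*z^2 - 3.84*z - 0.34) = 3.16*z^2 - 11.56*z - 4.23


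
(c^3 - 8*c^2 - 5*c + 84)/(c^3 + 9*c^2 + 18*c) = (c^2 - 11*c + 28)/(c*(c + 6))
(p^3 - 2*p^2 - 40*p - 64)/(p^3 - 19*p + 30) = (p^3 - 2*p^2 - 40*p - 64)/(p^3 - 19*p + 30)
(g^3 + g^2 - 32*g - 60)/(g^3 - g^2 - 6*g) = (g^2 - g - 30)/(g*(g - 3))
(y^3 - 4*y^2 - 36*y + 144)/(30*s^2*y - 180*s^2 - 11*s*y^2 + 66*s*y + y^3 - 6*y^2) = (y^2 + 2*y - 24)/(30*s^2 - 11*s*y + y^2)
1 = 1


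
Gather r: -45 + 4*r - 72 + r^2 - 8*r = r^2 - 4*r - 117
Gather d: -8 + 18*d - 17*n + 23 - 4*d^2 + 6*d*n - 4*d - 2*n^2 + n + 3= -4*d^2 + d*(6*n + 14) - 2*n^2 - 16*n + 18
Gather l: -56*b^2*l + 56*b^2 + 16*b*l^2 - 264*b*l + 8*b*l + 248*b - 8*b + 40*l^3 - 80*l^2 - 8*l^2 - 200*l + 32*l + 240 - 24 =56*b^2 + 240*b + 40*l^3 + l^2*(16*b - 88) + l*(-56*b^2 - 256*b - 168) + 216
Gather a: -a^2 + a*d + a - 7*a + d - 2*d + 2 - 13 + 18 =-a^2 + a*(d - 6) - d + 7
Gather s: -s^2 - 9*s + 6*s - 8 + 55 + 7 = -s^2 - 3*s + 54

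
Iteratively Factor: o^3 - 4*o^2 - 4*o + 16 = (o - 4)*(o^2 - 4) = (o - 4)*(o + 2)*(o - 2)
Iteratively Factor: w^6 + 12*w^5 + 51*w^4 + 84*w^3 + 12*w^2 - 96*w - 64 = (w + 2)*(w^5 + 10*w^4 + 31*w^3 + 22*w^2 - 32*w - 32) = (w - 1)*(w + 2)*(w^4 + 11*w^3 + 42*w^2 + 64*w + 32) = (w - 1)*(w + 2)*(w + 4)*(w^3 + 7*w^2 + 14*w + 8) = (w - 1)*(w + 2)*(w + 4)^2*(w^2 + 3*w + 2) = (w - 1)*(w + 1)*(w + 2)*(w + 4)^2*(w + 2)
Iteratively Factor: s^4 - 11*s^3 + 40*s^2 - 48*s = (s)*(s^3 - 11*s^2 + 40*s - 48) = s*(s - 3)*(s^2 - 8*s + 16) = s*(s - 4)*(s - 3)*(s - 4)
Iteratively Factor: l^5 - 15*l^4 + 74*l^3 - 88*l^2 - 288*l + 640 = (l - 4)*(l^4 - 11*l^3 + 30*l^2 + 32*l - 160) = (l - 4)^2*(l^3 - 7*l^2 + 2*l + 40) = (l - 5)*(l - 4)^2*(l^2 - 2*l - 8) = (l - 5)*(l - 4)^2*(l + 2)*(l - 4)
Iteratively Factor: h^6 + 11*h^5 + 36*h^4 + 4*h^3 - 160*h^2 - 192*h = (h + 4)*(h^5 + 7*h^4 + 8*h^3 - 28*h^2 - 48*h) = (h + 2)*(h + 4)*(h^4 + 5*h^3 - 2*h^2 - 24*h) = (h + 2)*(h + 4)^2*(h^3 + h^2 - 6*h) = (h - 2)*(h + 2)*(h + 4)^2*(h^2 + 3*h) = h*(h - 2)*(h + 2)*(h + 4)^2*(h + 3)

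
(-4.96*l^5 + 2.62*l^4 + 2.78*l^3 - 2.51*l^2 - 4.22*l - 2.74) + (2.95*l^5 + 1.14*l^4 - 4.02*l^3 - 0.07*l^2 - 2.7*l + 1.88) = -2.01*l^5 + 3.76*l^4 - 1.24*l^3 - 2.58*l^2 - 6.92*l - 0.86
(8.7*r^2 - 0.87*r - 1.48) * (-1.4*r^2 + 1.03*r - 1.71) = -12.18*r^4 + 10.179*r^3 - 13.7011*r^2 - 0.0367*r + 2.5308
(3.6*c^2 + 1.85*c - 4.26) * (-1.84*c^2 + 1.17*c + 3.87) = -6.624*c^4 + 0.807999999999999*c^3 + 23.9349*c^2 + 2.1753*c - 16.4862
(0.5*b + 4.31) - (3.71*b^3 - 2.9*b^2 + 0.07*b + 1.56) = -3.71*b^3 + 2.9*b^2 + 0.43*b + 2.75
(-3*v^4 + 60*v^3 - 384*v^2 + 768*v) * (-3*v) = 9*v^5 - 180*v^4 + 1152*v^3 - 2304*v^2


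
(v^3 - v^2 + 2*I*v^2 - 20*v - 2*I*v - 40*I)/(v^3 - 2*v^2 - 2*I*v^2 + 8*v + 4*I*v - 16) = (v^2 - v - 20)/(v^2 + v*(-2 - 4*I) + 8*I)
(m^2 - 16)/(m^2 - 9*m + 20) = (m + 4)/(m - 5)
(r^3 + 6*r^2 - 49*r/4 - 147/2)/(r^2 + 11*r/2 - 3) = (4*r^2 - 49)/(2*(2*r - 1))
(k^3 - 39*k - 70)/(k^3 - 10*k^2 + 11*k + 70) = (k + 5)/(k - 5)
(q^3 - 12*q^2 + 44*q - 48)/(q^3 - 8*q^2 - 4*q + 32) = (q^2 - 10*q + 24)/(q^2 - 6*q - 16)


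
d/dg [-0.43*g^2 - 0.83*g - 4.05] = -0.86*g - 0.83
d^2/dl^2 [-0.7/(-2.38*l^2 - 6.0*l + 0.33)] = (-7.93016*l^2 - 19.992*l + 0.7*(4.76*l + 6.0)*(9.52*l + 12.0) + 1.09956)/(2.38*l^2 + 6.0*l - 0.33)^3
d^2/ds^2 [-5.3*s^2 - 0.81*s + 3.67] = -10.6000000000000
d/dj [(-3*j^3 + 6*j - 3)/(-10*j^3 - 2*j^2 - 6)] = 3*(j^4 + 20*j^3 - 4*j^2 - 2*j - 6)/(2*(25*j^6 + 10*j^5 + j^4 + 30*j^3 + 6*j^2 + 9))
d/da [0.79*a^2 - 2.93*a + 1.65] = 1.58*a - 2.93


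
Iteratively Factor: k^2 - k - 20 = (k + 4)*(k - 5)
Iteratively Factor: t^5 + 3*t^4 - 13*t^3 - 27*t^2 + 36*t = (t + 4)*(t^4 - t^3 - 9*t^2 + 9*t) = (t - 3)*(t + 4)*(t^3 + 2*t^2 - 3*t) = t*(t - 3)*(t + 4)*(t^2 + 2*t - 3) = t*(t - 3)*(t - 1)*(t + 4)*(t + 3)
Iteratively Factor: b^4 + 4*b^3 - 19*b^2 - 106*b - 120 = (b - 5)*(b^3 + 9*b^2 + 26*b + 24) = (b - 5)*(b + 3)*(b^2 + 6*b + 8) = (b - 5)*(b + 3)*(b + 4)*(b + 2)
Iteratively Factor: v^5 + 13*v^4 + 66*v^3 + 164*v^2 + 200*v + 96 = (v + 4)*(v^4 + 9*v^3 + 30*v^2 + 44*v + 24) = (v + 2)*(v + 4)*(v^3 + 7*v^2 + 16*v + 12) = (v + 2)^2*(v + 4)*(v^2 + 5*v + 6) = (v + 2)^3*(v + 4)*(v + 3)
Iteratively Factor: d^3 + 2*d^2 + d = (d)*(d^2 + 2*d + 1) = d*(d + 1)*(d + 1)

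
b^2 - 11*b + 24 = (b - 8)*(b - 3)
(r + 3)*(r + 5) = r^2 + 8*r + 15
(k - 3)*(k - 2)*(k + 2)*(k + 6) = k^4 + 3*k^3 - 22*k^2 - 12*k + 72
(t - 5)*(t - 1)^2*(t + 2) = t^4 - 5*t^3 - 3*t^2 + 17*t - 10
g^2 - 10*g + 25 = (g - 5)^2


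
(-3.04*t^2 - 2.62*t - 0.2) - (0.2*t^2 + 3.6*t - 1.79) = -3.24*t^2 - 6.22*t + 1.59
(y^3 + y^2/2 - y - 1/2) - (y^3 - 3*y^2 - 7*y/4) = 7*y^2/2 + 3*y/4 - 1/2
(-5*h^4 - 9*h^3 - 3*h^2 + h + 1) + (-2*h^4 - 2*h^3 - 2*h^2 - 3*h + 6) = -7*h^4 - 11*h^3 - 5*h^2 - 2*h + 7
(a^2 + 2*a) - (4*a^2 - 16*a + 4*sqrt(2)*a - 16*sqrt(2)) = -3*a^2 - 4*sqrt(2)*a + 18*a + 16*sqrt(2)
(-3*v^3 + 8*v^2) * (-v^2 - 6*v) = 3*v^5 + 10*v^4 - 48*v^3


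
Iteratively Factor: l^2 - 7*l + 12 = (l - 3)*(l - 4)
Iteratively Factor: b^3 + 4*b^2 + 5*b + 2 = (b + 1)*(b^2 + 3*b + 2) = (b + 1)*(b + 2)*(b + 1)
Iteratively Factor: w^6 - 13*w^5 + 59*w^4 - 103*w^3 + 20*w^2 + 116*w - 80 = (w - 2)*(w^5 - 11*w^4 + 37*w^3 - 29*w^2 - 38*w + 40) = (w - 2)*(w - 1)*(w^4 - 10*w^3 + 27*w^2 - 2*w - 40) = (w - 2)*(w - 1)*(w + 1)*(w^3 - 11*w^2 + 38*w - 40) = (w - 4)*(w - 2)*(w - 1)*(w + 1)*(w^2 - 7*w + 10) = (w - 4)*(w - 2)^2*(w - 1)*(w + 1)*(w - 5)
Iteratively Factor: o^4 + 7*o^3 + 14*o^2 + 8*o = (o)*(o^3 + 7*o^2 + 14*o + 8) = o*(o + 2)*(o^2 + 5*o + 4) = o*(o + 2)*(o + 4)*(o + 1)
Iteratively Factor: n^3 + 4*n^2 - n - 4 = (n + 1)*(n^2 + 3*n - 4) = (n - 1)*(n + 1)*(n + 4)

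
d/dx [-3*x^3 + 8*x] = 8 - 9*x^2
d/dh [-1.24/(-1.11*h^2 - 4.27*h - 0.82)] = (-2.7528*h - 5.2948)/(1.11*h^2 + 4.27*h + 0.82)^2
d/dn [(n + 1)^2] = 2*n + 2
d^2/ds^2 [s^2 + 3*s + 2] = 2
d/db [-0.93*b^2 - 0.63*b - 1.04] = -1.86*b - 0.63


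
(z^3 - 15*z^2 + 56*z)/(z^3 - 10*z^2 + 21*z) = (z - 8)/(z - 3)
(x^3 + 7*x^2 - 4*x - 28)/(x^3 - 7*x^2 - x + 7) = (x^3 + 7*x^2 - 4*x - 28)/(x^3 - 7*x^2 - x + 7)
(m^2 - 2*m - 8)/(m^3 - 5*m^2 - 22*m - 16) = (m - 4)/(m^2 - 7*m - 8)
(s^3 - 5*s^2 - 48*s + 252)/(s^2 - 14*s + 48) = (s^2 + s - 42)/(s - 8)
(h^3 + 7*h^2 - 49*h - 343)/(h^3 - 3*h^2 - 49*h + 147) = (h + 7)/(h - 3)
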